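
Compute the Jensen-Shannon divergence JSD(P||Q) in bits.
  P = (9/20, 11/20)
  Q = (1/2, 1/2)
0.0018 bits

Jensen-Shannon divergence is:
JSD(P||Q) = 0.5 × D_KL(P||M) + 0.5 × D_KL(Q||M)
where M = 0.5 × (P + Q) is the mixture distribution.

M = 0.5 × (9/20, 11/20) + 0.5 × (1/2, 1/2) = (19/40, 21/40)

D_KL(P||M) = 0.0018 bits
D_KL(Q||M) = 0.0018 bits

JSD(P||Q) = 0.5 × 0.0018 + 0.5 × 0.0018 = 0.0018 bits

Unlike KL divergence, JSD is symmetric and bounded: 0 ≤ JSD ≤ log(2).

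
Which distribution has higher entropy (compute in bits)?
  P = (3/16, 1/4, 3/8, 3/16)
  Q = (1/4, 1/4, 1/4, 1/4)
Q

Computing entropies in bits:
H(P) = 1.9363
H(Q) = 2.0000

Distribution Q has higher entropy.

Intuition: The distribution closer to uniform (more spread out) has higher entropy.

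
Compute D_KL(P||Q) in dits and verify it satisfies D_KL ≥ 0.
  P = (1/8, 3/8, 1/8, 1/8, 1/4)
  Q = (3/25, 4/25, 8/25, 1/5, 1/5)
0.0886 dits

KL divergence satisfies the Gibbs inequality: D_KL(P||Q) ≥ 0 for all distributions P, Q.

D_KL(P||Q) = Σ p(x) log(p(x)/q(x))
Term by term:
  x=0: 1/8 × log_10[(1/8)/(3/25)] = 0.0022
  x=1: 3/8 × log_10[(3/8)/(4/25)] = 0.1387
  x=2: 1/8 × log_10[(1/8)/(8/25)] = -0.0510
  x=3: 1/8 × log_10[(1/8)/(1/5)] = -0.0255
  x=4: 1/4 × log_10[(1/4)/(1/5)] = 0.0242
D_KL(P||Q) = 0.0886 dits

D_KL(P||Q) = 0.0886 ≥ 0 ✓

This non-negativity is a fundamental property: relative entropy cannot be negative because it measures how different Q is from P.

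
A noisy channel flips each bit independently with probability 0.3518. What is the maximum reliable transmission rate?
0.0643 bits

For a binary symmetric channel (BSC) with error probability p:
Capacity C = 1 - H(p) bits per symbol

where H(p) = -p log₂(p) - (1-p) log₂(1-p) is the binary entropy function.

H(0.3518) = 0.9357 bits
C = 1 - 0.9357 = 0.0643 bits per symbol

This means we can reliably transmit up to 0.0643 bits of information per channel use.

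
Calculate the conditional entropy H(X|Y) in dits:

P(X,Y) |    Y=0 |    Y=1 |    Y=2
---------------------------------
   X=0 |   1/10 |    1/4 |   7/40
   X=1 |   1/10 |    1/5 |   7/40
0.2998 dits

Using the chain rule: H(X|Y) = H(X,Y) - H(Y)

First, compute H(X,Y) = 0.7552 dits

Marginal P(Y) = (1/5, 9/20, 7/20)
H(Y) = 0.4554 dits

H(X|Y) = H(X,Y) - H(Y) = 0.7552 - 0.4554 = 0.2998 dits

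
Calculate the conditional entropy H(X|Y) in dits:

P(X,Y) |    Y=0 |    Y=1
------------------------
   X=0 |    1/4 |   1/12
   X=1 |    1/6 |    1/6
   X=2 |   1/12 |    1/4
0.4392 dits

Using the chain rule: H(X|Y) = H(X,Y) - H(Y)

First, compute H(X,Y) = 0.7403 dits

Marginal P(Y) = (1/2, 1/2)
H(Y) = 0.3010 dits

H(X|Y) = H(X,Y) - H(Y) = 0.7403 - 0.3010 = 0.4392 dits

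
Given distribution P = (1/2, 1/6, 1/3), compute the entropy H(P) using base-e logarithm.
1.0114 nats

Shannon entropy is H(X) = -Σ p(x) log p(x).

For P = (1/2, 1/6, 1/3):
H = -1/2 × log_e(1/2) -1/6 × log_e(1/6) -1/3 × log_e(1/3)
H = 1.0114 nats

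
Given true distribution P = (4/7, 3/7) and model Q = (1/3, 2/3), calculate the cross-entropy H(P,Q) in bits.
1.1564 bits

Cross-entropy: H(P,Q) = -Σ p(x) log q(x)

Alternatively: H(P,Q) = H(P) + D_KL(P||Q)
H(P) = 0.9852 bits
D_KL(P||Q) = 0.1712 bits

H(P,Q) = 0.9852 + 0.1712 = 1.1564 bits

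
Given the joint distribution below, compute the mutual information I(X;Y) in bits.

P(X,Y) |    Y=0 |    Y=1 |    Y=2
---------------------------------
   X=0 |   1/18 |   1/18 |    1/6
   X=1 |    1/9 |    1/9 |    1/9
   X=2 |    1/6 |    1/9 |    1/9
0.0570 bits

Mutual information: I(X;Y) = H(X) + H(Y) - H(X,Y)

Marginals:
P(X) = (5/18, 1/3, 7/18), H(X) = 1.5715 bits
P(Y) = (1/3, 5/18, 7/18), H(Y) = 1.5715 bits

Joint entropy: H(X,Y) = 3.0860 bits

I(X;Y) = 1.5715 + 1.5715 - 3.0860 = 0.0570 bits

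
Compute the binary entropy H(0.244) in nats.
0.5556 nats

The binary entropy function is:
H(p) = -p log(p) - (1-p) log(1-p)

H(0.244) = -0.244 × log_e(0.244) - 0.756 × log_e(0.756)
H(0.244) = 0.5556 nats

Note: Binary entropy is maximized at p=0.5 (H=1 bit) and minimized at p=0 or p=1 (H=0).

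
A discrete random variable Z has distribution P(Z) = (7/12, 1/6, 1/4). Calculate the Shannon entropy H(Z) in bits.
1.3844 bits

Shannon entropy is H(X) = -Σ p(x) log p(x).

For P = (7/12, 1/6, 1/4):
H = -7/12 × log_2(7/12) -1/6 × log_2(1/6) -1/4 × log_2(1/4)
H = 1.3844 bits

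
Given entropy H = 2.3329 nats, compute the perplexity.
10.3078

Perplexity is e^H (or exp(H) for natural log).

H = 2.3329 nats
Perplexity = e^2.3329 = 10.3078

Interpretation: The model's uncertainty is equivalent to choosing uniformly among 10.3 options.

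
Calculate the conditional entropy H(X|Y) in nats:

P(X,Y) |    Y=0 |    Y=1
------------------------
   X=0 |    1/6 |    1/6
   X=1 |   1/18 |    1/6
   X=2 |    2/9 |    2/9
1.0380 nats

Using the chain rule: H(X|Y) = H(X,Y) - H(Y)

First, compute H(X,Y) = 1.7249 nats

Marginal P(Y) = (4/9, 5/9)
H(Y) = 0.6870 nats

H(X|Y) = H(X,Y) - H(Y) = 1.7249 - 0.6870 = 1.0380 nats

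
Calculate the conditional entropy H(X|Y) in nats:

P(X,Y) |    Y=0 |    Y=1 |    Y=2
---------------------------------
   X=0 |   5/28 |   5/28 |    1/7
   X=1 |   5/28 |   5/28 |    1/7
0.6931 nats

Using the chain rule: H(X|Y) = H(X,Y) - H(Y)

First, compute H(X,Y) = 1.7865 nats

Marginal P(Y) = (5/14, 5/14, 2/7)
H(Y) = 1.0934 nats

H(X|Y) = H(X,Y) - H(Y) = 1.7865 - 1.0934 = 0.6931 nats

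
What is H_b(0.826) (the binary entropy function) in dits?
0.2007 dits

The binary entropy function is:
H(p) = -p log(p) - (1-p) log(1-p)

H(0.826) = -0.826 × log_10(0.826) - 0.174 × log_10(0.174)
H(0.826) = 0.2007 dits

Note: Binary entropy is maximized at p=0.5 (H=1 bit) and minimized at p=0 or p=1 (H=0).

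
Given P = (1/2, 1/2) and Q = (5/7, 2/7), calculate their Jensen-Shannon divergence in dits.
0.0106 dits

Jensen-Shannon divergence is:
JSD(P||Q) = 0.5 × D_KL(P||M) + 0.5 × D_KL(Q||M)
where M = 0.5 × (P + Q) is the mixture distribution.

M = 0.5 × (1/2, 1/2) + 0.5 × (5/7, 2/7) = (17/28, 11/28)

D_KL(P||M) = 0.0102 dits
D_KL(Q||M) = 0.0109 dits

JSD(P||Q) = 0.5 × 0.0102 + 0.5 × 0.0109 = 0.0106 dits

Unlike KL divergence, JSD is symmetric and bounded: 0 ≤ JSD ≤ log(2).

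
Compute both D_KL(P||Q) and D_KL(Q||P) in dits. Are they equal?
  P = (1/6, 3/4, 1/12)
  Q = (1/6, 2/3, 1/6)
D_KL(P||Q) = 0.0133, D_KL(Q||P) = 0.0161

KL divergence is not symmetric: D_KL(P||Q) ≠ D_KL(Q||P) in general.

D_KL(P||Q) = 0.0133 dits
D_KL(Q||P) = 0.0161 dits

No, they are not equal!

This asymmetry is why KL divergence is not a true distance metric.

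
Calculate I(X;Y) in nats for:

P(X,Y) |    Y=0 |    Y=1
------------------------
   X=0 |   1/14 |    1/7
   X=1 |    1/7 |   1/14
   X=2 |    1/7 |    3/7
0.0576 nats

Mutual information: I(X;Y) = H(X) + H(Y) - H(X,Y)

Marginals:
P(X) = (3/14, 3/14, 4/7), H(X) = 0.9800 nats
P(Y) = (5/14, 9/14), H(Y) = 0.6518 nats

Joint entropy: H(X,Y) = 1.5741 nats

I(X;Y) = 0.9800 + 0.6518 - 1.5741 = 0.0576 nats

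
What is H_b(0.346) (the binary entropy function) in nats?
0.6449 nats

The binary entropy function is:
H(p) = -p log(p) - (1-p) log(1-p)

H(0.346) = -0.346 × log_e(0.346) - 0.654 × log_e(0.654)
H(0.346) = 0.6449 nats

Note: Binary entropy is maximized at p=0.5 (H=1 bit) and minimized at p=0 or p=1 (H=0).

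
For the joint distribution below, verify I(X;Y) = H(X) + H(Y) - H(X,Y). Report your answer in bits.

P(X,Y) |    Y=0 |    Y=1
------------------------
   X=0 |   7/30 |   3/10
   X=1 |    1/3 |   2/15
I(X;Y) = 0.0570 bits

Mutual information has multiple equivalent forms:
- I(X;Y) = H(X) - H(X|Y)
- I(X;Y) = H(Y) - H(Y|X)
- I(X;Y) = H(X) + H(Y) - H(X,Y)

Computing all quantities:
H(X) = 0.9968, H(Y) = 0.9871, H(X,Y) = 1.9269
H(X|Y) = 0.9397, H(Y|X) = 0.9301

Verification:
H(X) - H(X|Y) = 0.9968 - 0.9397 = 0.0570
H(Y) - H(Y|X) = 0.9871 - 0.9301 = 0.0570
H(X) + H(Y) - H(X,Y) = 0.9968 + 0.9871 - 1.9269 = 0.0570

All forms give I(X;Y) = 0.0570 bits. ✓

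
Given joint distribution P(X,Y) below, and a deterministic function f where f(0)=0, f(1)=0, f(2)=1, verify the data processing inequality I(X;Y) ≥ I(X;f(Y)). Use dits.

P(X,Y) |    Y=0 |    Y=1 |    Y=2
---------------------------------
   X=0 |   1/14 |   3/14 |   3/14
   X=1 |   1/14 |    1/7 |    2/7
I(X;Y) = 0.0053, I(X;f(Y)) = 0.0044, inequality holds: 0.0053 ≥ 0.0044

Data Processing Inequality: For any Markov chain X → Y → Z, we have I(X;Y) ≥ I(X;Z).

Here Z = f(Y) is a deterministic function of Y, forming X → Y → Z.

Original I(X;Y) = 0.0053 dits

After applying f:
P(X,Z) where Z=f(Y):
- P(X,Z=0) = P(X,Y=0) + P(X,Y=1)
- P(X,Z=1) = P(X,Y=2)

I(X;Z) = I(X;f(Y)) = 0.0044 dits

Verification: 0.0053 ≥ 0.0044 ✓

Information cannot be created by processing; the function f can only lose information about X.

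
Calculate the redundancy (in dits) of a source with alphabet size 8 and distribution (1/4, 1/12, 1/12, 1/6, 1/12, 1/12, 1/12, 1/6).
0.0435 dits

Redundancy measures how far a source is from maximum entropy:
R = H_max - H(X)

Maximum entropy for 8 symbols: H_max = log_10(8) = 0.9031 dits
Actual entropy: H(X) = 0.8596 dits
Redundancy: R = 0.9031 - 0.8596 = 0.0435 dits

This redundancy represents potential for compression: the source could be compressed by 0.0435 dits per symbol.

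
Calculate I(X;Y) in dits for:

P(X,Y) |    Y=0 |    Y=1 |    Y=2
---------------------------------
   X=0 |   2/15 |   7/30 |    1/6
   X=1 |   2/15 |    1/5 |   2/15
0.0004 dits

Mutual information: I(X;Y) = H(X) + H(Y) - H(X,Y)

Marginals:
P(X) = (8/15, 7/15), H(X) = 0.3001 dits
P(Y) = (4/15, 13/30, 3/10), H(Y) = 0.4673 dits

Joint entropy: H(X,Y) = 0.7670 dits

I(X;Y) = 0.3001 + 0.4673 - 0.7670 = 0.0004 dits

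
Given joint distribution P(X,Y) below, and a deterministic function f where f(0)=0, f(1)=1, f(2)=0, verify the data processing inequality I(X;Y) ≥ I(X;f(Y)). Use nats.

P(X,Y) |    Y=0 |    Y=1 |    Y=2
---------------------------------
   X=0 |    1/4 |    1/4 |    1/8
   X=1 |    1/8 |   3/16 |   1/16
I(X;Y) = 0.0048, I(X;f(Y)) = 0.0048, inequality holds: 0.0048 ≥ 0.0048

Data Processing Inequality: For any Markov chain X → Y → Z, we have I(X;Y) ≥ I(X;Z).

Here Z = f(Y) is a deterministic function of Y, forming X → Y → Z.

Original I(X;Y) = 0.0048 nats

After applying f:
P(X,Z) where Z=f(Y):
- P(X,Z=0) = P(X,Y=0) + P(X,Y=2)
- P(X,Z=1) = P(X,Y=1)

I(X;Z) = I(X;f(Y)) = 0.0048 nats

Verification: 0.0048 ≥ 0.0048 ✓

Information cannot be created by processing; the function f can only lose information about X.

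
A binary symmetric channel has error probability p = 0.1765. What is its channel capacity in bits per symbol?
0.3276 bits

For a binary symmetric channel (BSC) with error probability p:
Capacity C = 1 - H(p) bits per symbol

where H(p) = -p log₂(p) - (1-p) log₂(1-p) is the binary entropy function.

H(0.1765) = 0.6724 bits
C = 1 - 0.6724 = 0.3276 bits per symbol

This means we can reliably transmit up to 0.3276 bits of information per channel use.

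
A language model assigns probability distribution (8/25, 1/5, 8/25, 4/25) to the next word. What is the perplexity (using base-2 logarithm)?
3.8356

Perplexity is 2^H (or exp(H) for natural log).

First, H = -Σ p log p = 1.9395 bits
Perplexity = 2^1.9395 = 3.8356

Interpretation: The model's uncertainty is equivalent to choosing uniformly among 3.8 options.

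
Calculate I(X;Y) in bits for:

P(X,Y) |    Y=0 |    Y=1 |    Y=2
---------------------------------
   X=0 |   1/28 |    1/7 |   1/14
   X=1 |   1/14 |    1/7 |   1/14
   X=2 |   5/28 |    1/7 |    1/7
0.0514 bits

Mutual information: I(X;Y) = H(X) + H(Y) - H(X,Y)

Marginals:
P(X) = (1/4, 2/7, 13/28), H(X) = 1.5303 bits
P(Y) = (2/7, 3/7, 2/7), H(Y) = 1.5567 bits

Joint entropy: H(X,Y) = 3.0356 bits

I(X;Y) = 1.5303 + 1.5567 - 3.0356 = 0.0514 bits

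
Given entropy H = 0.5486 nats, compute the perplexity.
1.7308

Perplexity is e^H (or exp(H) for natural log).

H = 0.5486 nats
Perplexity = e^0.5486 = 1.7308

Interpretation: The model's uncertainty is equivalent to choosing uniformly among 1.7 options.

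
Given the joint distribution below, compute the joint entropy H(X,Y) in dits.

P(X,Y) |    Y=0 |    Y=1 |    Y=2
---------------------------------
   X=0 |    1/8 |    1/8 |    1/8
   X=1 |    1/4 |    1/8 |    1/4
0.7526 dits

Joint entropy is H(X,Y) = -Σ_{x,y} p(x,y) log p(x,y).

Summing over all non-zero entries:
H(X,Y) = -[1/8·log_10(1/8) + 1/8·log_10(1/8) + 1/8·log_10(1/8) + 1/4·log_10(1/4) + 1/8·log_10(1/8) + 1/4·log_10(1/4)]
H(X,Y) = 0.7526 dits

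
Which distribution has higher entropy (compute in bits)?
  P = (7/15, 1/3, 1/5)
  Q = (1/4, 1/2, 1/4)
P

Computing entropies in bits:
H(P) = 1.5058
H(Q) = 1.5000

Distribution P has higher entropy.

Intuition: The distribution closer to uniform (more spread out) has higher entropy.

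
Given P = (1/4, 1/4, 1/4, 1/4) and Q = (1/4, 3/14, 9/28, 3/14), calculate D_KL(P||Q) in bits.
0.0206 bits

KL divergence: D_KL(P||Q) = Σ p(x) log(p(x)/q(x))

Computing term by term:
  x=0: 1/4 × log_2[(1/4)/(1/4)] = 1/4 × 0.0000 = 0.0000
  x=1: 1/4 × log_2[(1/4)/(3/14)] = 1/4 × 0.2224 = 0.0556
  x=2: 1/4 × log_2[(1/4)/(9/28)] = 1/4 × -0.3626 = -0.0906
  x=3: 1/4 × log_2[(1/4)/(3/14)] = 1/4 × 0.2224 = 0.0556

D_KL(P||Q) = 0.0206 bits

Note: KL divergence is always non-negative and equals 0 iff P = Q.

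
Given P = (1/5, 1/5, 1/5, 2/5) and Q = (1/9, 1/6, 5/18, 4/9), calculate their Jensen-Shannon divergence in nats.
0.0110 nats

Jensen-Shannon divergence is:
JSD(P||Q) = 0.5 × D_KL(P||M) + 0.5 × D_KL(Q||M)
where M = 0.5 × (P + Q) is the mixture distribution.

M = 0.5 × (1/5, 1/5, 1/5, 2/5) + 0.5 × (1/9, 1/6, 5/18, 4/9) = (0.155556, 0.183333, 0.238889, 0.422222)

D_KL(P||M) = 0.0105 nats
D_KL(Q||M) = 0.0114 nats

JSD(P||Q) = 0.5 × 0.0105 + 0.5 × 0.0114 = 0.0110 nats

Unlike KL divergence, JSD is symmetric and bounded: 0 ≤ JSD ≤ log(2).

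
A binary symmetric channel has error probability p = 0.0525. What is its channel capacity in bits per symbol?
0.7031 bits

For a binary symmetric channel (BSC) with error probability p:
Capacity C = 1 - H(p) bits per symbol

where H(p) = -p log₂(p) - (1-p) log₂(1-p) is the binary entropy function.

H(0.0525) = 0.2969 bits
C = 1 - 0.2969 = 0.7031 bits per symbol

This means we can reliably transmit up to 0.7031 bits of information per channel use.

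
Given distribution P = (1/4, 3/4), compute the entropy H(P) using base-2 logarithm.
0.8113 bits

Shannon entropy is H(X) = -Σ p(x) log p(x).

For P = (1/4, 3/4):
H = -1/4 × log_2(1/4) -3/4 × log_2(3/4)
H = 0.8113 bits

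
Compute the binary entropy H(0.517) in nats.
0.6926 nats

The binary entropy function is:
H(p) = -p log(p) - (1-p) log(1-p)

H(0.517) = -0.517 × log_e(0.517) - 0.483 × log_e(0.483)
H(0.517) = 0.6926 nats

Note: Binary entropy is maximized at p=0.5 (H=1 bit) and minimized at p=0 or p=1 (H=0).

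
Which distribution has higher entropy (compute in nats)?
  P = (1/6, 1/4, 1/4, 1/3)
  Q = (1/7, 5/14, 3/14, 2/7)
P

Computing entropies in nats:
H(P) = 1.3580
H(Q) = 1.3337

Distribution P has higher entropy.

Intuition: The distribution closer to uniform (more spread out) has higher entropy.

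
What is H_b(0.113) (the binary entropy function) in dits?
0.1532 dits

The binary entropy function is:
H(p) = -p log(p) - (1-p) log(1-p)

H(0.113) = -0.113 × log_10(0.113) - 0.887 × log_10(0.887)
H(0.113) = 0.1532 dits

Note: Binary entropy is maximized at p=0.5 (H=1 bit) and minimized at p=0 or p=1 (H=0).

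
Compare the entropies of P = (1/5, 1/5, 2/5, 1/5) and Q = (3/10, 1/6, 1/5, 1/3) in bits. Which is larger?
Q

Computing entropies in bits:
H(P) = 1.9219
H(Q) = 1.9446

Distribution Q has higher entropy.

Intuition: The distribution closer to uniform (more spread out) has higher entropy.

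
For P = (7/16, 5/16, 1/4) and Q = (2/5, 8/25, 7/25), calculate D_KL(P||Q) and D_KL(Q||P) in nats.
D_KL(P||Q) = 0.0035, D_KL(Q||P) = 0.0035

KL divergence is not symmetric: D_KL(P||Q) ≠ D_KL(Q||P) in general.

D_KL(P||Q) = 0.0035 nats
D_KL(Q||P) = 0.0035 nats

In this case they happen to be equal (to 4 decimal places).

This asymmetry is why KL divergence is not a true distance metric.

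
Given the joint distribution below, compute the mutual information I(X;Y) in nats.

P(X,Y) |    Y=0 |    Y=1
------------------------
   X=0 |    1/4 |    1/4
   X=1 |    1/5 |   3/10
0.0051 nats

Mutual information: I(X;Y) = H(X) + H(Y) - H(X,Y)

Marginals:
P(X) = (1/2, 1/2), H(X) = 0.6931 nats
P(Y) = (9/20, 11/20), H(Y) = 0.6881 nats

Joint entropy: H(X,Y) = 1.3762 nats

I(X;Y) = 0.6931 + 0.6881 - 1.3762 = 0.0051 nats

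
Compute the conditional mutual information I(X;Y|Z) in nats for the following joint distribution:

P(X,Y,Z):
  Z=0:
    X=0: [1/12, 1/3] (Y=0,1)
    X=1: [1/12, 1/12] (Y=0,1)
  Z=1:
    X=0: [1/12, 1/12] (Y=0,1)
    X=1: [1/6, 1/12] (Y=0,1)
0.0307 nats

Conditional mutual information: I(X;Y|Z) = H(X|Z) + H(Y|Z) - H(X,Y|Z)

H(Z) = 0.6792
H(X,Z) = 1.3086 → H(X|Z) = 0.6294
H(Y,Z) = 1.3086 → H(Y|Z) = 0.6294
H(X,Y,Z) = 1.9073 → H(X,Y|Z) = 1.2281

I(X;Y|Z) = 0.6294 + 0.6294 - 1.2281 = 0.0307 nats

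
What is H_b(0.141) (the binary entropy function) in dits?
0.1767 dits

The binary entropy function is:
H(p) = -p log(p) - (1-p) log(1-p)

H(0.141) = -0.141 × log_10(0.141) - 0.859 × log_10(0.859)
H(0.141) = 0.1767 dits

Note: Binary entropy is maximized at p=0.5 (H=1 bit) and minimized at p=0 or p=1 (H=0).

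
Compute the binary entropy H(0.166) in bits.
0.6485 bits

The binary entropy function is:
H(p) = -p log(p) - (1-p) log(1-p)

H(0.166) = -0.166 × log_2(0.166) - 0.834 × log_2(0.834)
H(0.166) = 0.6485 bits

Note: Binary entropy is maximized at p=0.5 (H=1 bit) and minimized at p=0 or p=1 (H=0).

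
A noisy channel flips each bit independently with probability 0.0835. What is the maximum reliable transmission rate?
0.5856 bits

For a binary symmetric channel (BSC) with error probability p:
Capacity C = 1 - H(p) bits per symbol

where H(p) = -p log₂(p) - (1-p) log₂(1-p) is the binary entropy function.

H(0.0835) = 0.4144 bits
C = 1 - 0.4144 = 0.5856 bits per symbol

This means we can reliably transmit up to 0.5856 bits of information per channel use.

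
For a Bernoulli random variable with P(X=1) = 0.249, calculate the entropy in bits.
0.8097 bits

The binary entropy function is:
H(p) = -p log(p) - (1-p) log(1-p)

H(0.249) = -0.249 × log_2(0.249) - 0.751 × log_2(0.751)
H(0.249) = 0.8097 bits

Note: Binary entropy is maximized at p=0.5 (H=1 bit) and minimized at p=0 or p=1 (H=0).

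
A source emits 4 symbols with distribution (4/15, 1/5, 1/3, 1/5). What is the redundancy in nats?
0.0238 nats

Redundancy measures how far a source is from maximum entropy:
R = H_max - H(X)

Maximum entropy for 4 symbols: H_max = log_e(4) = 1.3863 nats
Actual entropy: H(X) = 1.3624 nats
Redundancy: R = 1.3863 - 1.3624 = 0.0238 nats

This redundancy represents potential for compression: the source could be compressed by 0.0238 nats per symbol.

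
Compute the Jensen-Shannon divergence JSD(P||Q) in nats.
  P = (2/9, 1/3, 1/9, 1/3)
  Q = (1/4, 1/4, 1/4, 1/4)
0.0201 nats

Jensen-Shannon divergence is:
JSD(P||Q) = 0.5 × D_KL(P||M) + 0.5 × D_KL(Q||M)
where M = 0.5 × (P + Q) is the mixture distribution.

M = 0.5 × (2/9, 1/3, 1/9, 1/3) + 0.5 × (1/4, 1/4, 1/4, 1/4) = (0.236111, 7/24, 0.180556, 7/24)

D_KL(P||M) = 0.0216 nats
D_KL(Q||M) = 0.0186 nats

JSD(P||Q) = 0.5 × 0.0216 + 0.5 × 0.0186 = 0.0201 nats

Unlike KL divergence, JSD is symmetric and bounded: 0 ≤ JSD ≤ log(2).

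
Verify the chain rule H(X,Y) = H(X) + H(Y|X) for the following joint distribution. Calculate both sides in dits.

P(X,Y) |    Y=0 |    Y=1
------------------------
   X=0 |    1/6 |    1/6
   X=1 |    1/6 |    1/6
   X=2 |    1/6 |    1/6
H(X,Y) = 0.7782, H(X) = 0.4771, H(Y|X) = 0.3010 (all in dits)

Chain rule: H(X,Y) = H(X) + H(Y|X)

Left side — joint entropy directly:
H(X,Y) = -Σ p(x,y) log p(x,y) = 0.7782 dits

Right side — compute H(Y|X) from the conditional distributions:
P(X) = (1/3, 1/3, 1/3), so H(X) = 0.4771 dits
H(Y|X) = Σ_x P(X=x) · H(Y|X=x):
  P(Y|X=0) = (1/2, 1/2), H(Y|X=0) = 0.3010, weight P(X=0) = 1/3
  P(Y|X=1) = (1/2, 1/2), H(Y|X=1) = 0.3010, weight P(X=1) = 1/3
  P(Y|X=2) = (1/2, 1/2), H(Y|X=2) = 0.3010, weight P(X=2) = 1/3
H(Y|X) = 0.3010 dits

H(X) + H(Y|X) = 0.4771 + 0.3010 = 0.7782 dits

Both sides equal 0.7782 dits. ✓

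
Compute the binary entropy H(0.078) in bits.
0.3951 bits

The binary entropy function is:
H(p) = -p log(p) - (1-p) log(1-p)

H(0.078) = -0.078 × log_2(0.078) - 0.922 × log_2(0.922)
H(0.078) = 0.3951 bits

Note: Binary entropy is maximized at p=0.5 (H=1 bit) and minimized at p=0 or p=1 (H=0).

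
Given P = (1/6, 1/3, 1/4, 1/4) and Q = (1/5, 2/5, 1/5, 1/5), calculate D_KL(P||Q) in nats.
0.0204 nats

KL divergence: D_KL(P||Q) = Σ p(x) log(p(x)/q(x))

Computing term by term:
  x=0: 1/6 × log_e[(1/6)/(1/5)] = 1/6 × -0.1823 = -0.0304
  x=1: 1/3 × log_e[(1/3)/(2/5)] = 1/3 × -0.1823 = -0.0608
  x=2: 1/4 × log_e[(1/4)/(1/5)] = 1/4 × 0.2231 = 0.0558
  x=3: 1/4 × log_e[(1/4)/(1/5)] = 1/4 × 0.2231 = 0.0558

D_KL(P||Q) = 0.0204 nats

Note: KL divergence is always non-negative and equals 0 iff P = Q.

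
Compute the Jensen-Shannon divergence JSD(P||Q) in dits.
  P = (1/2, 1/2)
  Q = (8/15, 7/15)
0.0002 dits

Jensen-Shannon divergence is:
JSD(P||Q) = 0.5 × D_KL(P||M) + 0.5 × D_KL(Q||M)
where M = 0.5 × (P + Q) is the mixture distribution.

M = 0.5 × (1/2, 1/2) + 0.5 × (8/15, 7/15) = (0.516667, 0.483333)

D_KL(P||M) = 0.0002 dits
D_KL(Q||M) = 0.0002 dits

JSD(P||Q) = 0.5 × 0.0002 + 0.5 × 0.0002 = 0.0002 dits

Unlike KL divergence, JSD is symmetric and bounded: 0 ≤ JSD ≤ log(2).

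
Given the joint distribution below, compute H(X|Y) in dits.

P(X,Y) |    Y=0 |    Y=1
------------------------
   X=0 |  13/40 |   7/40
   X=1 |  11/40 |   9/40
0.2988 dits

Using the chain rule: H(X|Y) = H(X,Y) - H(Y)

First, compute H(X,Y) = 0.5910 dits

Marginal P(Y) = (3/5, 2/5)
H(Y) = 0.2923 dits

H(X|Y) = H(X,Y) - H(Y) = 0.5910 - 0.2923 = 0.2988 dits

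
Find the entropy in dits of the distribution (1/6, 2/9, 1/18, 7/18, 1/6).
0.6338 dits

Shannon entropy is H(X) = -Σ p(x) log p(x).

For P = (1/6, 2/9, 1/18, 7/18, 1/6):
H = -1/6 × log_10(1/6) -2/9 × log_10(2/9) -1/18 × log_10(1/18) -7/18 × log_10(7/18) -1/6 × log_10(1/6)
H = 0.6338 dits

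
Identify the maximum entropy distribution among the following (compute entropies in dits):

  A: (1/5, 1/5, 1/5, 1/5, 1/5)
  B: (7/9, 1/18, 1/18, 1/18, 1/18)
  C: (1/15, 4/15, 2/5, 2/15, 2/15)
A

For a discrete distribution over n outcomes, entropy is maximized by the uniform distribution.

Computing entropies:
H(A) = 0.6990 dits
H(B) = 0.3638 dits
H(C) = 0.6240 dits

The uniform distribution (where all probabilities equal 1/5) achieves the maximum entropy of log_10(5) = 0.6990 dits.

Distribution A has the highest entropy.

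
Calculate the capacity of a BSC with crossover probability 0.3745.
0.0459 bits

For a binary symmetric channel (BSC) with error probability p:
Capacity C = 1 - H(p) bits per symbol

where H(p) = -p log₂(p) - (1-p) log₂(1-p) is the binary entropy function.

H(0.3745) = 0.9541 bits
C = 1 - 0.9541 = 0.0459 bits per symbol

This means we can reliably transmit up to 0.0459 bits of information per channel use.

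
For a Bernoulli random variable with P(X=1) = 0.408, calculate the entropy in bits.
0.9754 bits

The binary entropy function is:
H(p) = -p log(p) - (1-p) log(1-p)

H(0.408) = -0.408 × log_2(0.408) - 0.592 × log_2(0.592)
H(0.408) = 0.9754 bits

Note: Binary entropy is maximized at p=0.5 (H=1 bit) and minimized at p=0 or p=1 (H=0).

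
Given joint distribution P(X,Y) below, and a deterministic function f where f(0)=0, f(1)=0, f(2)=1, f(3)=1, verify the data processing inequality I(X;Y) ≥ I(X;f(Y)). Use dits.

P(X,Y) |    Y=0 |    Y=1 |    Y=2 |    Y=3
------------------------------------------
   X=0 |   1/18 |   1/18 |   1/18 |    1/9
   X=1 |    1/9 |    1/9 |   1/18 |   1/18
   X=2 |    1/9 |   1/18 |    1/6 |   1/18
I(X;Y) = 0.0305, I(X;f(Y)) = 0.0124, inequality holds: 0.0305 ≥ 0.0124

Data Processing Inequality: For any Markov chain X → Y → Z, we have I(X;Y) ≥ I(X;Z).

Here Z = f(Y) is a deterministic function of Y, forming X → Y → Z.

Original I(X;Y) = 0.0305 dits

After applying f:
P(X,Z) where Z=f(Y):
- P(X,Z=0) = P(X,Y=0) + P(X,Y=1)
- P(X,Z=1) = P(X,Y=2) + P(X,Y=3)

I(X;Z) = I(X;f(Y)) = 0.0124 dits

Verification: 0.0305 ≥ 0.0124 ✓

Information cannot be created by processing; the function f can only lose information about X.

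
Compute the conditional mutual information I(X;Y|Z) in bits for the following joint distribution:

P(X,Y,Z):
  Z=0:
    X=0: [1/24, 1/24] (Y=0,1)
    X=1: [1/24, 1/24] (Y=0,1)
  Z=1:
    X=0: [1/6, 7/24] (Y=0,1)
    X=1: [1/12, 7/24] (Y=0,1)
0.0144 bits

Conditional mutual information: I(X;Y|Z) = H(X|Z) + H(Y|Z) - H(X,Y|Z)

H(Z) = 0.6500
H(X,Z) = 1.6440 → H(X|Z) = 0.9940
H(Y,Z) = 1.5511 → H(Y|Z) = 0.9011
H(X,Y,Z) = 2.5307 → H(X,Y|Z) = 1.8806

I(X;Y|Z) = 0.9940 + 0.9011 - 1.8806 = 0.0144 bits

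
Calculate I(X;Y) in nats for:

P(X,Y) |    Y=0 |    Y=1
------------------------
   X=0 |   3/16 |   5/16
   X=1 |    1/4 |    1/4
0.0080 nats

Mutual information: I(X;Y) = H(X) + H(Y) - H(X,Y)

Marginals:
P(X) = (1/2, 1/2), H(X) = 0.6931 nats
P(Y) = (7/16, 9/16), H(Y) = 0.6853 nats

Joint entropy: H(X,Y) = 1.3705 nats

I(X;Y) = 0.6931 + 0.6853 - 1.3705 = 0.0080 nats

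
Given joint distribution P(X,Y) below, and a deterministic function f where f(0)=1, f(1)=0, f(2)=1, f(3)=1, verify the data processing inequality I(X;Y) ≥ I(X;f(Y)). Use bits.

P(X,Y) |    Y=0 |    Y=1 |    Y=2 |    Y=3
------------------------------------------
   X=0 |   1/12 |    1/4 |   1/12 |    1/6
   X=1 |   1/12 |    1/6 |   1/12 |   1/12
I(X;Y) = 0.0124, I(X;f(Y)) = 0.0006, inequality holds: 0.0124 ≥ 0.0006

Data Processing Inequality: For any Markov chain X → Y → Z, we have I(X;Y) ≥ I(X;Z).

Here Z = f(Y) is a deterministic function of Y, forming X → Y → Z.

Original I(X;Y) = 0.0124 bits

After applying f:
P(X,Z) where Z=f(Y):
- P(X,Z=0) = P(X,Y=1)
- P(X,Z=1) = P(X,Y=0) + P(X,Y=2) + P(X,Y=3)

I(X;Z) = I(X;f(Y)) = 0.0006 bits

Verification: 0.0124 ≥ 0.0006 ✓

Information cannot be created by processing; the function f can only lose information about X.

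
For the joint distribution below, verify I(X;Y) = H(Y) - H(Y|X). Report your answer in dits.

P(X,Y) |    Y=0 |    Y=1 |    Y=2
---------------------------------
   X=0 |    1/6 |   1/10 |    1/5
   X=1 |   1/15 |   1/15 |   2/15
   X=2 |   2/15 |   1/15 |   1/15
I(X;Y) = 0.0106 dits

Mutual information has multiple equivalent forms:
- I(X;Y) = H(X) - H(X|Y)
- I(X;Y) = H(Y) - H(Y|X)
- I(X;Y) = H(X) + H(Y) - H(X,Y)

Computing all quantities:
H(X) = 0.4606, H(Y) = 0.4664, H(X,Y) = 0.9165
H(X|Y) = 0.4500, H(Y|X) = 0.4558

Verification:
H(X) - H(X|Y) = 0.4606 - 0.4500 = 0.0106
H(Y) - H(Y|X) = 0.4664 - 0.4558 = 0.0106
H(X) + H(Y) - H(X,Y) = 0.4606 + 0.4664 - 0.9165 = 0.0106

All forms give I(X;Y) = 0.0106 dits. ✓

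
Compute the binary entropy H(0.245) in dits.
0.2418 dits

The binary entropy function is:
H(p) = -p log(p) - (1-p) log(1-p)

H(0.245) = -0.245 × log_10(0.245) - 0.755 × log_10(0.755)
H(0.245) = 0.2418 dits

Note: Binary entropy is maximized at p=0.5 (H=1 bit) and minimized at p=0 or p=1 (H=0).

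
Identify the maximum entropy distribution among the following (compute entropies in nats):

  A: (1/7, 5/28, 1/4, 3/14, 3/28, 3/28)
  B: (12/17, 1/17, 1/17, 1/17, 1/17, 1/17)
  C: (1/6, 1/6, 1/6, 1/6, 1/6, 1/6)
C

For a discrete distribution over n outcomes, entropy is maximized by the uniform distribution.

Computing entropies:
H(A) = 1.7409 nats
H(B) = 1.0792 nats
H(C) = 1.7918 nats

The uniform distribution (where all probabilities equal 1/6) achieves the maximum entropy of log_e(6) = 1.7918 nats.

Distribution C has the highest entropy.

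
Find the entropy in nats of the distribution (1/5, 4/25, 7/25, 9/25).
1.3393 nats

Shannon entropy is H(X) = -Σ p(x) log p(x).

For P = (1/5, 4/25, 7/25, 9/25):
H = -1/5 × log_e(1/5) -4/25 × log_e(4/25) -7/25 × log_e(7/25) -9/25 × log_e(9/25)
H = 1.3393 nats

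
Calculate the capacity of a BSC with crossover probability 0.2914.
0.1295 bits

For a binary symmetric channel (BSC) with error probability p:
Capacity C = 1 - H(p) bits per symbol

where H(p) = -p log₂(p) - (1-p) log₂(1-p) is the binary entropy function.

H(0.2914) = 0.8705 bits
C = 1 - 0.8705 = 0.1295 bits per symbol

This means we can reliably transmit up to 0.1295 bits of information per channel use.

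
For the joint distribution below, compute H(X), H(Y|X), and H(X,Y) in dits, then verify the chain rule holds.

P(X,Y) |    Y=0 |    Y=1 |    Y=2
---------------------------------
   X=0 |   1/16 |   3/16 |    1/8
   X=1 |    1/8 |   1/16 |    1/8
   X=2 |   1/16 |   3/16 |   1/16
H(X,Y) = 0.9123, H(X) = 0.4755, H(Y|X) = 0.4369 (all in dits)

Chain rule: H(X,Y) = H(X) + H(Y|X)

Left side — joint entropy directly:
H(X,Y) = -Σ p(x,y) log p(x,y) = 0.9123 dits

Right side — compute H(Y|X) from the conditional distributions:
P(X) = (3/8, 5/16, 5/16), so H(X) = 0.4755 dits
H(Y|X) = Σ_x P(X=x) · H(Y|X=x):
  P(Y|X=0) = (1/6, 1/2, 1/3), H(Y|X=0) = 0.4392, weight P(X=0) = 3/8
  P(Y|X=1) = (2/5, 1/5, 2/5), H(Y|X=1) = 0.4581, weight P(X=1) = 5/16
  P(Y|X=2) = (1/5, 3/5, 1/5), H(Y|X=2) = 0.4127, weight P(X=2) = 5/16
H(Y|X) = 0.4369 dits

H(X) + H(Y|X) = 0.4755 + 0.4369 = 0.9123 dits

Both sides equal 0.9123 dits. ✓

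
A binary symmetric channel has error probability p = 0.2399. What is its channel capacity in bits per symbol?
0.2051 bits

For a binary symmetric channel (BSC) with error probability p:
Capacity C = 1 - H(p) bits per symbol

where H(p) = -p log₂(p) - (1-p) log₂(1-p) is the binary entropy function.

H(0.2399) = 0.7949 bits
C = 1 - 0.7949 = 0.2051 bits per symbol

This means we can reliably transmit up to 0.2051 bits of information per channel use.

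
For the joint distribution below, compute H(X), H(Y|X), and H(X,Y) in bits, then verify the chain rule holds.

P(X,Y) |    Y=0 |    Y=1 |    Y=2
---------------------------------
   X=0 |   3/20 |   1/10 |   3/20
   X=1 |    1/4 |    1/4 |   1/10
H(X,Y) = 2.4855, H(X) = 0.9710, H(Y|X) = 1.5145 (all in bits)

Chain rule: H(X,Y) = H(X) + H(Y|X)

Left side — joint entropy directly:
H(X,Y) = -Σ p(x,y) log p(x,y) = 2.4855 bits

Right side — compute H(Y|X) from the conditional distributions:
P(X) = (2/5, 3/5), so H(X) = 0.9710 bits
H(Y|X) = Σ_x P(X=x) · H(Y|X=x):
  P(Y|X=0) = (3/8, 1/4, 3/8), H(Y|X=0) = 1.5613, weight P(X=0) = 2/5
  P(Y|X=1) = (5/12, 5/12, 1/6), H(Y|X=1) = 1.4834, weight P(X=1) = 3/5
H(Y|X) = 1.5145 bits

H(X) + H(Y|X) = 0.9710 + 1.5145 = 2.4855 bits

Both sides equal 2.4855 bits. ✓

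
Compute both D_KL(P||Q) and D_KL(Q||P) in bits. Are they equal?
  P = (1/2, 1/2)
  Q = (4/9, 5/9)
D_KL(P||Q) = 0.0090, D_KL(Q||P) = 0.0089

KL divergence is not symmetric: D_KL(P||Q) ≠ D_KL(Q||P) in general.

D_KL(P||Q) = 0.0090 bits
D_KL(Q||P) = 0.0089 bits

No, they are not equal!

This asymmetry is why KL divergence is not a true distance metric.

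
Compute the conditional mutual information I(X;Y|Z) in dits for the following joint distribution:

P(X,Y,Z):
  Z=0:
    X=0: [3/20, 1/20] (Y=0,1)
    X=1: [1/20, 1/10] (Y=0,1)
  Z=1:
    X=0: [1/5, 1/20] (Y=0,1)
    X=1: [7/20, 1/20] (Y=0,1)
0.0149 dits

Conditional mutual information: I(X;Y|Z) = H(X|Z) + H(Y|Z) - H(X,Y|Z)

H(Z) = 0.2812
H(X,Z) = 0.5731 → H(X|Z) = 0.2919
H(Y,Z) = 0.5062 → H(Y|Z) = 0.2250
H(X,Y,Z) = 0.7832 → H(X,Y|Z) = 0.5020

I(X;Y|Z) = 0.2919 + 0.2250 - 0.5020 = 0.0149 dits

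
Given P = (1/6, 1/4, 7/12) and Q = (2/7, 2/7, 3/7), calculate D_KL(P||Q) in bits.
0.0817 bits

KL divergence: D_KL(P||Q) = Σ p(x) log(p(x)/q(x))

Computing term by term:
  x=0: 1/6 × log_2[(1/6)/(2/7)] = 1/6 × -0.7776 = -0.1296
  x=1: 1/4 × log_2[(1/4)/(2/7)] = 1/4 × -0.1926 = -0.0482
  x=2: 7/12 × log_2[(7/12)/(3/7)] = 7/12 × 0.4448 = 0.2595

D_KL(P||Q) = 0.0817 bits

Note: KL divergence is always non-negative and equals 0 iff P = Q.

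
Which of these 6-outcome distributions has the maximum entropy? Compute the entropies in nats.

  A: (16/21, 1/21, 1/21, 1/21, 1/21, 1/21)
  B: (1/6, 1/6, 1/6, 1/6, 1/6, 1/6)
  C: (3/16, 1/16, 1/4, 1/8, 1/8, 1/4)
B

For a discrete distribution over n outcomes, entropy is maximized by the uniform distribution.

Computing entropies:
H(A) = 0.9321 nats
H(B) = 1.7918 nats
H(C) = 1.7002 nats

The uniform distribution (where all probabilities equal 1/6) achieves the maximum entropy of log_e(6) = 1.7918 nats.

Distribution B has the highest entropy.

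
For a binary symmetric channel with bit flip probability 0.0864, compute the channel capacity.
0.5757 bits

For a binary symmetric channel (BSC) with error probability p:
Capacity C = 1 - H(p) bits per symbol

where H(p) = -p log₂(p) - (1-p) log₂(1-p) is the binary entropy function.

H(0.0864) = 0.4243 bits
C = 1 - 0.4243 = 0.5757 bits per symbol

This means we can reliably transmit up to 0.5757 bits of information per channel use.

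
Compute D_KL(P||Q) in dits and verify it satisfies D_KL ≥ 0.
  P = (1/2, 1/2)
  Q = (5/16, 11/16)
0.0329 dits

KL divergence satisfies the Gibbs inequality: D_KL(P||Q) ≥ 0 for all distributions P, Q.

D_KL(P||Q) = Σ p(x) log(p(x)/q(x))
Term by term:
  x=0: 1/2 × log_10[(1/2)/(5/16)] = 0.1021
  x=1: 1/2 × log_10[(1/2)/(11/16)] = -0.0692
D_KL(P||Q) = 0.0329 dits

D_KL(P||Q) = 0.0329 ≥ 0 ✓

This non-negativity is a fundamental property: relative entropy cannot be negative because it measures how different Q is from P.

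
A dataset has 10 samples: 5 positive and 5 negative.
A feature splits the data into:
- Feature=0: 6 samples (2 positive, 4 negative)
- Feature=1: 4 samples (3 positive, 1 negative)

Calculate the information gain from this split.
0.1245 bits

Information Gain = H(Y) - H(Y|Feature)

Before split:
P(positive) = 5/10 = 0.5000
H(Y) = 1.0000 bits

After split:
Feature=0: H = 0.9183 bits (weight = 6/10)
Feature=1: H = 0.8113 bits (weight = 4/10)
H(Y|Feature) = (6/10)×0.9183 + (4/10)×0.8113 = 0.8755 bits

Information Gain = 1.0000 - 0.8755 = 0.1245 bits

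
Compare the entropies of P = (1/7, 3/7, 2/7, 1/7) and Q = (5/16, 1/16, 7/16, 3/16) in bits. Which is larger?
P

Computing entropies in bits:
H(P) = 1.8424
H(Q) = 1.7490

Distribution P has higher entropy.

Intuition: The distribution closer to uniform (more spread out) has higher entropy.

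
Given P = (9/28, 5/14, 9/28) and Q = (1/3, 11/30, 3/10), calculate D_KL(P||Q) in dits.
0.0005 dits

KL divergence: D_KL(P||Q) = Σ p(x) log(p(x)/q(x))

Computing term by term:
  x=0: 9/28 × log_10[(9/28)/(1/3)] = 9/28 × -0.0158 = -0.0051
  x=1: 5/14 × log_10[(5/14)/(11/30)] = 5/14 × -0.0114 = -0.0041
  x=2: 9/28 × log_10[(9/28)/(3/10)] = 9/28 × 0.0300 = 0.0096

D_KL(P||Q) = 0.0005 dits

Note: KL divergence is always non-negative and equals 0 iff P = Q.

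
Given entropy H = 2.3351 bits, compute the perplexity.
5.0459

Perplexity is 2^H (or exp(H) for natural log).

H = 2.3351 bits
Perplexity = 2^2.3351 = 5.0459

Interpretation: The model's uncertainty is equivalent to choosing uniformly among 5.0 options.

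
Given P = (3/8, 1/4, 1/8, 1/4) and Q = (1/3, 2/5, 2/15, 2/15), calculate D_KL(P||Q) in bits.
0.1093 bits

KL divergence: D_KL(P||Q) = Σ p(x) log(p(x)/q(x))

Computing term by term:
  x=0: 3/8 × log_2[(3/8)/(1/3)] = 3/8 × 0.1699 = 0.0637
  x=1: 1/4 × log_2[(1/4)/(2/5)] = 1/4 × -0.6781 = -0.1695
  x=2: 1/8 × log_2[(1/8)/(2/15)] = 1/8 × -0.0931 = -0.0116
  x=3: 1/4 × log_2[(1/4)/(2/15)] = 1/4 × 0.9069 = 0.2267

D_KL(P||Q) = 0.1093 bits

Note: KL divergence is always non-negative and equals 0 iff P = Q.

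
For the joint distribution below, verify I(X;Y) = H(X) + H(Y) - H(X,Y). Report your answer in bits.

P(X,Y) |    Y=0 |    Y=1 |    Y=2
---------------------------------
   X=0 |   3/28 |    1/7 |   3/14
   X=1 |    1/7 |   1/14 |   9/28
I(X;Y) = 0.0331 bits

Mutual information has multiple equivalent forms:
- I(X;Y) = H(X) - H(X|Y)
- I(X;Y) = H(Y) - H(Y|X)
- I(X;Y) = H(X) + H(Y) - H(X,Y)

Computing all quantities:
H(X) = 0.9963, H(Y) = 1.4586, H(X,Y) = 2.4219
H(X|Y) = 0.9632, H(Y|X) = 1.4255

Verification:
H(X) - H(X|Y) = 0.9963 - 0.9632 = 0.0331
H(Y) - H(Y|X) = 1.4586 - 1.4255 = 0.0331
H(X) + H(Y) - H(X,Y) = 0.9963 + 1.4586 - 2.4219 = 0.0331

All forms give I(X;Y) = 0.0331 bits. ✓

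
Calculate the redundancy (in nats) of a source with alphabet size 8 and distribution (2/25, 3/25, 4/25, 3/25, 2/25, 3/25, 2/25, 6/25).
0.0743 nats

Redundancy measures how far a source is from maximum entropy:
R = H_max - H(X)

Maximum entropy for 8 symbols: H_max = log_e(8) = 2.0794 nats
Actual entropy: H(X) = 2.0052 nats
Redundancy: R = 2.0794 - 2.0052 = 0.0743 nats

This redundancy represents potential for compression: the source could be compressed by 0.0743 nats per symbol.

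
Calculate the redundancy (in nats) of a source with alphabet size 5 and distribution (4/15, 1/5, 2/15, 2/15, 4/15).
0.0453 nats

Redundancy measures how far a source is from maximum entropy:
R = H_max - H(X)

Maximum entropy for 5 symbols: H_max = log_e(5) = 1.6094 nats
Actual entropy: H(X) = 1.5641 nats
Redundancy: R = 1.6094 - 1.5641 = 0.0453 nats

This redundancy represents potential for compression: the source could be compressed by 0.0453 nats per symbol.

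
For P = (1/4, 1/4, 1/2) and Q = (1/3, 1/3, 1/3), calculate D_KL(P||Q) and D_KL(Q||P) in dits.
D_KL(P||Q) = 0.0256, D_KL(Q||P) = 0.0246

KL divergence is not symmetric: D_KL(P||Q) ≠ D_KL(Q||P) in general.

D_KL(P||Q) = 0.0256 dits
D_KL(Q||P) = 0.0246 dits

No, they are not equal!

This asymmetry is why KL divergence is not a true distance metric.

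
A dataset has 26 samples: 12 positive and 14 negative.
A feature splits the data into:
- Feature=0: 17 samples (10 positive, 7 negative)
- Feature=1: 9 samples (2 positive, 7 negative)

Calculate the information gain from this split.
0.0921 bits

Information Gain = H(Y) - H(Y|Feature)

Before split:
P(positive) = 12/26 = 0.4615
H(Y) = 0.9957 bits

After split:
Feature=0: H = 0.9774 bits (weight = 17/26)
Feature=1: H = 0.7642 bits (weight = 9/26)
H(Y|Feature) = (17/26)×0.9774 + (9/26)×0.7642 = 0.9036 bits

Information Gain = 0.9957 - 0.9036 = 0.0921 bits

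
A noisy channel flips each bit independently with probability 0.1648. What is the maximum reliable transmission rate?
0.3543 bits

For a binary symmetric channel (BSC) with error probability p:
Capacity C = 1 - H(p) bits per symbol

where H(p) = -p log₂(p) - (1-p) log₂(1-p) is the binary entropy function.

H(0.1648) = 0.6457 bits
C = 1 - 0.6457 = 0.3543 bits per symbol

This means we can reliably transmit up to 0.3543 bits of information per channel use.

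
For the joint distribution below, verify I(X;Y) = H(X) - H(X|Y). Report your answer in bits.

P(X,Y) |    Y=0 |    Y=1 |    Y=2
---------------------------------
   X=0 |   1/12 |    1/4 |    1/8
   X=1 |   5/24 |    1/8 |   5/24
I(X;Y) = 0.0807 bits

Mutual information has multiple equivalent forms:
- I(X;Y) = H(X) - H(X|Y)
- I(X;Y) = H(Y) - H(Y|X)
- I(X;Y) = H(X) + H(Y) - H(X,Y)

Computing all quantities:
H(X) = 0.9950, H(Y) = 1.5774, H(X,Y) = 2.4917
H(X|Y) = 0.9142, H(Y|X) = 1.4967

Verification:
H(X) - H(X|Y) = 0.9950 - 0.9142 = 0.0807
H(Y) - H(Y|X) = 1.5774 - 1.4967 = 0.0807
H(X) + H(Y) - H(X,Y) = 0.9950 + 1.5774 - 2.4917 = 0.0807

All forms give I(X;Y) = 0.0807 bits. ✓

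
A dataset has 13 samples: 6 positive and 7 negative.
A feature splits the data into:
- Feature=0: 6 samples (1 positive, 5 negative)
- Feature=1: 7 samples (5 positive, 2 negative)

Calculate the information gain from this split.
0.2310 bits

Information Gain = H(Y) - H(Y|Feature)

Before split:
P(positive) = 6/13 = 0.4615
H(Y) = 0.9957 bits

After split:
Feature=0: H = 0.6500 bits (weight = 6/13)
Feature=1: H = 0.8631 bits (weight = 7/13)
H(Y|Feature) = (6/13)×0.6500 + (7/13)×0.8631 = 0.7648 bits

Information Gain = 0.9957 - 0.7648 = 0.2310 bits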